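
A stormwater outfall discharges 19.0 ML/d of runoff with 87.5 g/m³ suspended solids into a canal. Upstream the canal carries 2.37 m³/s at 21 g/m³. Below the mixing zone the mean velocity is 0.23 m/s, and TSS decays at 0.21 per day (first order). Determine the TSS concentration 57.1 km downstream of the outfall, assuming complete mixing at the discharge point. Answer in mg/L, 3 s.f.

14.6 mg/L

19.0 ML/d = 0.2199 m³/s.
After complete mixing, C₀ = (0.2199·87.5 + 2.37·21) / 2.59 = 26.65 mg/L.
Travel time t = 5.71e+04 m / 0.23 m/s = 2.483e+05 s = 2.873 d.
C = 26.65·exp(−0.21·2.873) = 26.65·0.5469 = 14.57 mg/L.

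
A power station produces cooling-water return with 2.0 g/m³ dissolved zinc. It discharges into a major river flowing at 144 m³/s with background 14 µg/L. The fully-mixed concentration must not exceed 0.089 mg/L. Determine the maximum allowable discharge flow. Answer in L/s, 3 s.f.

5650 L/s

14 µg/L = 0.014 mg/L.
Mass balance at complete mixing: C_std·(Q_w + Q_r) = Q_w·C_e + Q_r·C_b.
Rearranging, Q_w = Q_r·(C_std − C_b)/(C_e − C_std) = 144·(0.089 − 0.014) / (2 − 0.089) = 5.651 m³/s.
= 5651 L/s.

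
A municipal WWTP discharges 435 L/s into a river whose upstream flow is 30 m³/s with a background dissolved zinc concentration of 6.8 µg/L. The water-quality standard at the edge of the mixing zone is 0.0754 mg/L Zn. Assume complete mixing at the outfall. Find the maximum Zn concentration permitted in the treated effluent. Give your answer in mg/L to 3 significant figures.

4.81 mg/L

435 L/s = 0.435 m³/s.
6.8 µg/L = 0.0068 mg/L.
Mass balance: 0.0754·30.43 = 0.435·Cₑ + 30·0.0068.
Cₑ = (2.295 − 0.204) / 0.435 = 4.806 mg/L.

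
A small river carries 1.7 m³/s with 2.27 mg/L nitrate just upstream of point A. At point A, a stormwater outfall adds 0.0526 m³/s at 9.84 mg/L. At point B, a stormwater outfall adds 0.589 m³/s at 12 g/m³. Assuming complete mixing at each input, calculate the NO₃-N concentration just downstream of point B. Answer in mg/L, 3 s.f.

4.89 mg/L

After input A: C = (1.7·2.27 + 0.0526·9.84) / 1.753 = 2.497 mg/L.
After input B: C = (1.753·2.497 + 0.589·12) / 2.342 = 4.888 mg/L.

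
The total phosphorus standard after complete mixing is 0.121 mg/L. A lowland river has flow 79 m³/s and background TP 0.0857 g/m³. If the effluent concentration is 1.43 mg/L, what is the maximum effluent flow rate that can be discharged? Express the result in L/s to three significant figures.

Mass balance at complete mixing: C_std·(Q_w + Q_r) = Q_w·C_e + Q_r·C_b.
Rearranging, Q_w = Q_r·(C_std − C_b)/(C_e − C_std) = 79·(0.121 − 0.0857) / (1.43 − 0.121) = 2.13 m³/s.
= 2130 L/s.

2130 L/s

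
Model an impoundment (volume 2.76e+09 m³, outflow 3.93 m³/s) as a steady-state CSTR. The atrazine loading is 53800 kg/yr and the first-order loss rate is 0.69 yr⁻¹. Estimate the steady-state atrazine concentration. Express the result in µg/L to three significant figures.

26.5 µg/L

Outflow Q = 3.93 m³/s × 3.156e+07 s/yr = 1.24e+08 m³/yr.
Steady-state CSTR mass balance: W = Q·C + k·V·C, so C = W/(Q + kV).
Q + kV = 1.24e+08 + 0.69·2.76e+09 = 2.028e+09 m³/yr.
C = 53800/2.028e+09 = 2.652e-05 kg/m³ = 0.02652 mg/L = 26.52 µg/L.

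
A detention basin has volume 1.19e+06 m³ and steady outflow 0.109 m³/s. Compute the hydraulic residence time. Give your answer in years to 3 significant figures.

0.346 yr

Q = 0.109 m³/s × 3.156e+07 s/yr = 3.44e+06 m³/yr.
Hydraulic residence time τ = V/Q = 1.19e+06/3.44e+06 = 0.346 yr.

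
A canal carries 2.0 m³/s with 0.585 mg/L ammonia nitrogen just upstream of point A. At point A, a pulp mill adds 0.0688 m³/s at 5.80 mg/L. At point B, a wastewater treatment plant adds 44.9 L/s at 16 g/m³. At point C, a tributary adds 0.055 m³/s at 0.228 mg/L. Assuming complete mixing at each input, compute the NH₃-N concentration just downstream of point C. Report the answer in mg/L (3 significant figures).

After input A: C = (2·0.585 + 0.0688·5.8) / 2.069 = 0.7584 mg/L.
44.9 L/s = 0.0449 m³/s.
After input B: C = (2.069·0.7584 + 0.0449·16) / 2.114 = 1.082 mg/L.
After input C: C = (2.114·1.082 + 0.055·0.228) / 2.169 = 1.061 mg/L.

1.06 mg/L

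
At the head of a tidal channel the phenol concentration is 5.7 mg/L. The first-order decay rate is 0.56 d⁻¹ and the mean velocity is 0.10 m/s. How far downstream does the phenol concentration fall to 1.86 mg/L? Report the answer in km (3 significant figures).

17.3 km

From C = C₀·e^(−kt), t = ln(C₀/C)/k = ln(5.7/1.86)/0.56 = 1.12/0.56 = 2 d.
Distance = v·t = 0.10 m/s × 1.728e+05 s = 1.728e+04 m = 17.28 km.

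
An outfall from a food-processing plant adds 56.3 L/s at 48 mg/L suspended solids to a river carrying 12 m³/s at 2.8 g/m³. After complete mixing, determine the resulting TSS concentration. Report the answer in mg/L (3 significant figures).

56.3 L/s = 0.0563 m³/s.
Flow-weighted mixing gives C = (0.0563·48 + 12·2.8) / (0.0563 + 12) = 36.3/12.06 = 3.011 mg/L.

3.01 mg/L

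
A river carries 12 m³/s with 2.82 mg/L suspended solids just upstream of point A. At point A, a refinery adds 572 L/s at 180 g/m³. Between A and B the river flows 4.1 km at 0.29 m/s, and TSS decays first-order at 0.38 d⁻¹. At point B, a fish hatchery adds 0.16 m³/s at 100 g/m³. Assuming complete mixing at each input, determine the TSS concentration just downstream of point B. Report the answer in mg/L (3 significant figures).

11.4 mg/L

572 L/s = 0.572 m³/s.
After input A: C = (12·2.82 + 0.572·180) / 12.57 = 10.88 mg/L.
Over the 4.1 km reach to input B (t = 1.414e+04 s = 0.1636 d), decay gives C = 10.88·exp(−0.38·0.1636) = 10.23 mg/L.
After input B: C = (12.57·10.23 + 0.16·100) / 12.73 = 11.35 mg/L.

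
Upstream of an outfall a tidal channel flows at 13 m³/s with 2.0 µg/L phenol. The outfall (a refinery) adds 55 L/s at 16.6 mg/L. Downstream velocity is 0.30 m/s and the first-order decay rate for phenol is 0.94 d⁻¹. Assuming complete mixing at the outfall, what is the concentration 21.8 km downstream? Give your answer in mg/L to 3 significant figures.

0.0326 mg/L

55 L/s = 0.055 m³/s.
2.0 µg/L = 0.002 mg/L.
After complete mixing, C₀ = (0.055·16.6 + 13·0.002) / 13.05 = 0.07193 mg/L.
Travel time t = 2.18e+04 m / 0.30 m/s = 7.267e+04 s = 0.841 d.
C = 0.07193·exp(−0.94·0.841) = 0.07193·0.4536 = 0.03262 mg/L.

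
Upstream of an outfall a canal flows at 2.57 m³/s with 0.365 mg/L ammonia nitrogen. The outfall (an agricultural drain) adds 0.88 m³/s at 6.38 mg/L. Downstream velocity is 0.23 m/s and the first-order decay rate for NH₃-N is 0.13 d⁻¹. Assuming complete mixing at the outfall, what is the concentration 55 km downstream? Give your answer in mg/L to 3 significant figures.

1.33 mg/L

After complete mixing, C₀ = (0.88·6.38 + 2.57·0.365) / 3.45 = 1.899 mg/L.
Travel time t = 5.5e+04 m / 0.23 m/s = 2.391e+05 s = 2.768 d.
C = 1.899·exp(−0.13·2.768) = 1.899·0.6978 = 1.325 mg/L.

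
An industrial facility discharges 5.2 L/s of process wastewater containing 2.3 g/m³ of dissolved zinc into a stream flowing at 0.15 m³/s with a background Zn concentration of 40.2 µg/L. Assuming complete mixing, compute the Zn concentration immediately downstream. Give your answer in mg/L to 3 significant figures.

0.116 mg/L

5.2 L/s = 0.0052 m³/s.
40.2 µg/L = 0.0402 mg/L.
Conservation of mass across the mixing zone: C = (0.0052·2.3 + 0.15·0.0402) / (0.0052 + 0.15) = 0.01799/0.1552 = 0.1159 mg/L.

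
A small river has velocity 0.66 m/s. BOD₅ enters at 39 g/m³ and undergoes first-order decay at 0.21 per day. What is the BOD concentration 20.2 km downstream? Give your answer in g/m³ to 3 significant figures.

Travel time t = 20.2 km / 0.66 m/s = 2.02e+04/0.66 = 3.061e+04 s = 0.3542 d.
First-order decay: C = 39·exp(−0.21·0.3542) = 39·0.9283 = 36.2 g/m³.

36.2 g/m³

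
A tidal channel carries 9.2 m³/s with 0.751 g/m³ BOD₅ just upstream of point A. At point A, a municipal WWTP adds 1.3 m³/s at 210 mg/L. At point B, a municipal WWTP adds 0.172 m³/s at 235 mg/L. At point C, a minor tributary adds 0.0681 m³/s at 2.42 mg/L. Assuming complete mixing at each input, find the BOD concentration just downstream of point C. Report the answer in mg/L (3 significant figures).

After input A: C = (9.2·0.751 + 1.3·210) / 10.5 = 26.66 mg/L.
After input B: C = (10.5·26.66 + 0.172·235) / 10.67 = 30.02 mg/L.
After input C: C = (10.67·30.02 + 0.0681·2.42) / 10.74 = 29.84 mg/L.

29.8 mg/L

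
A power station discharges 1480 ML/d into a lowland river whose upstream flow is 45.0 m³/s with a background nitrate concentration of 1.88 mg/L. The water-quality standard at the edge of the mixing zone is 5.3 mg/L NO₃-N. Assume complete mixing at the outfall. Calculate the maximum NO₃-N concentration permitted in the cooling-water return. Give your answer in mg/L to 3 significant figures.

14.3 mg/L

1480 ML/d = 17.13 m³/s.
Mass balance: 5.3·62.13 = 17.13·Cₑ + 45·1.88.
Cₑ = (329.3 − 84.6) / 17.13 = 14.28 mg/L.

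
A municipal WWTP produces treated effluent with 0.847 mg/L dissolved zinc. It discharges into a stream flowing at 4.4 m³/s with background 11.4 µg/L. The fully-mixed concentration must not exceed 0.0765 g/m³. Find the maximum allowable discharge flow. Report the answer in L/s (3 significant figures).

11.4 µg/L = 0.0114 mg/L.
Mass balance at complete mixing: C_std·(Q_w + Q_r) = Q_w·C_e + Q_r·C_b.
Rearranging, Q_w = Q_r·(C_std − C_b)/(C_e − C_std) = 4.4·(0.0765 − 0.0114) / (0.847 − 0.0765) = 0.3718 m³/s.
= 371.8 L/s.

372 L/s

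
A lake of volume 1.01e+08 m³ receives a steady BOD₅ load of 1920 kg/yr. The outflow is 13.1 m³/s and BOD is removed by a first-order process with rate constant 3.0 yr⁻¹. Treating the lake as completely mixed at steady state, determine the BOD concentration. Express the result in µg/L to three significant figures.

2.68 µg/L

Outflow Q = 13.1 m³/s × 3.156e+07 s/yr = 4.134e+08 m³/yr.
Steady-state CSTR mass balance: W = Q·C + k·V·C, so C = W/(Q + kV).
Q + kV = 4.134e+08 + 3.0·1.01e+08 = 7.164e+08 m³/yr.
C = 1920/7.164e+08 = 2.68e-06 kg/m³ = 0.00268 mg/L = 2.68 µg/L.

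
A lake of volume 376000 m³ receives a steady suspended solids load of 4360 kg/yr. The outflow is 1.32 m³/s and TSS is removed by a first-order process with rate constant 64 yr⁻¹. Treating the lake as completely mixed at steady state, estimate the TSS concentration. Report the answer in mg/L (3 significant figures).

0.0663 mg/L

Outflow Q = 1.32 m³/s × 3.156e+07 s/yr = 4.166e+07 m³/yr.
Steady-state CSTR mass balance: W = Q·C + k·V·C, so C = W/(Q + kV).
Q + kV = 4.166e+07 + 64·376000 = 6.572e+07 m³/yr.
C = 4360/6.572e+07 = 6.634e-05 kg/m³ = 0.06634 mg/L.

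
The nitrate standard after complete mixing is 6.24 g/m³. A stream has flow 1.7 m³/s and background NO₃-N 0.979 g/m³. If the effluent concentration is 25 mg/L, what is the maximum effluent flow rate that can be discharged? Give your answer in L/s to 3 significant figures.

Mass balance at complete mixing: C_std·(Q_w + Q_r) = Q_w·C_e + Q_r·C_b.
Rearranging, Q_w = Q_r·(C_std − C_b)/(C_e − C_std) = 1.7·(6.24 − 0.979) / (25 − 6.24) = 0.4767 m³/s.
= 476.7 L/s.

477 L/s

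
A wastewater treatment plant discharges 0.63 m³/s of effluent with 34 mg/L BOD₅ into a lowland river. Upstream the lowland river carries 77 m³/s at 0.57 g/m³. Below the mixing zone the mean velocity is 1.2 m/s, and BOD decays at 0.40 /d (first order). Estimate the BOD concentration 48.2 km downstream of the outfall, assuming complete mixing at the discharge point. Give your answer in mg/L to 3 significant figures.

After complete mixing, C₀ = (0.63·34 + 77·0.57) / 77.63 = 0.8413 mg/L.
Travel time t = 4.82e+04 m / 1.2 m/s = 4.017e+04 s = 0.4649 d.
C = 0.8413·exp(−0.40·0.4649) = 0.8413·0.8303 = 0.6985 mg/L.

0.699 mg/L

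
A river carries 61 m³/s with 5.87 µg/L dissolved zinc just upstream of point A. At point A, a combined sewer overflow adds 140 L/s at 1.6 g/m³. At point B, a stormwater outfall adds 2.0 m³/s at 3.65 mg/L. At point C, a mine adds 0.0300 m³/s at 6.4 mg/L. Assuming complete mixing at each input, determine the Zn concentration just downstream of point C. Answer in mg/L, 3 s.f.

0.128 mg/L

5.87 µg/L = 0.00587 mg/L.
140 L/s = 0.14 m³/s.
After input A: C = (61·0.00587 + 0.14·1.6) / 61.14 = 0.00952 mg/L.
After input B: C = (61.14·0.00952 + 2·3.65) / 63.14 = 0.1248 mg/L.
After input C: C = (63.14·0.1248 + 0.03·6.4) / 63.17 = 0.1278 mg/L.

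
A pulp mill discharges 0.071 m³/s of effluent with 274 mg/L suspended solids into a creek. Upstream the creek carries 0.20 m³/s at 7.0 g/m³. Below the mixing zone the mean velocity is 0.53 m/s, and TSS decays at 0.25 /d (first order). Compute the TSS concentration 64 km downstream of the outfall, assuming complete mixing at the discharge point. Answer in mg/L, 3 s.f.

54.3 mg/L

After complete mixing, C₀ = (0.071·274 + 0.2·7) / 0.271 = 76.95 mg/L.
Travel time t = 6.4e+04 m / 0.53 m/s = 1.208e+05 s = 1.398 d.
C = 76.95·exp(−0.25·1.398) = 76.95·0.7051 = 54.26 mg/L.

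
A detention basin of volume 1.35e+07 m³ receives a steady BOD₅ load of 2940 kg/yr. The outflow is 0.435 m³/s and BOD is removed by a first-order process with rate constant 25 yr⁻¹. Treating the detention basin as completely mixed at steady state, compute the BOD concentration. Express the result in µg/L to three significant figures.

8.37 µg/L

Outflow Q = 0.435 m³/s × 3.156e+07 s/yr = 1.373e+07 m³/yr.
Steady-state CSTR mass balance: W = Q·C + k·V·C, so C = W/(Q + kV).
Q + kV = 1.373e+07 + 25·1.35e+07 = 3.512e+08 m³/yr.
C = 2940/3.512e+08 = 8.371e-06 kg/m³ = 0.008371 mg/L = 8.371 µg/L.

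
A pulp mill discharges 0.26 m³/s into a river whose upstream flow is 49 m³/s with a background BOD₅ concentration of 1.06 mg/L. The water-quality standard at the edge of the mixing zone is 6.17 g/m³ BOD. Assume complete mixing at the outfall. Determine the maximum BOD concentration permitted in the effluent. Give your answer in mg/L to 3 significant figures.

Mass balance: 6.17·49.26 = 0.26·Cₑ + 49·1.06.
Cₑ = (303.9 − 51.94) / 0.26 = 969.2 mg/L.

969 mg/L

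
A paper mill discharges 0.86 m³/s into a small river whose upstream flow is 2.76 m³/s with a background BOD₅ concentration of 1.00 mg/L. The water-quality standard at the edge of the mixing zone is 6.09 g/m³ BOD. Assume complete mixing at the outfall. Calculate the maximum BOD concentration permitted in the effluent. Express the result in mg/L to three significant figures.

Mass balance: 6.09·3.62 = 0.86·Cₑ + 2.76·1.
Cₑ = (22.05 − 2.76) / 0.86 = 22.43 mg/L.

22.4 mg/L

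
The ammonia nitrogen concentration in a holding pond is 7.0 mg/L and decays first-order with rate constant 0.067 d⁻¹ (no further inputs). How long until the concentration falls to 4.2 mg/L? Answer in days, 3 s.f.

7.62 d

t = ln(C₀/C)/k = ln(7.0/4.2)/0.067 = 0.5108/0.067 = 7.624 d.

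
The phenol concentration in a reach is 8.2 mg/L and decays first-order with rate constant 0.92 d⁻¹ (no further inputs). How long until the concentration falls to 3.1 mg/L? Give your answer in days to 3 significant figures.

t = ln(C₀/C)/k = ln(8.2/3.1)/0.92 = 0.9727/0.92 = 1.057 d.

1.06 d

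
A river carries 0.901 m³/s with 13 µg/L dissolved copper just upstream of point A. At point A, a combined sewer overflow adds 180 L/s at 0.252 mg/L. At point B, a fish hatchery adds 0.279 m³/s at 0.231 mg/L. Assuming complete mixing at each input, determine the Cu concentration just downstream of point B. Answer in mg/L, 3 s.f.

0.0894 mg/L

13 µg/L = 0.013 mg/L.
180 L/s = 0.18 m³/s.
After input A: C = (0.901·0.013 + 0.18·0.252) / 1.081 = 0.0528 mg/L.
After input B: C = (1.081·0.0528 + 0.279·0.231) / 1.36 = 0.08935 mg/L.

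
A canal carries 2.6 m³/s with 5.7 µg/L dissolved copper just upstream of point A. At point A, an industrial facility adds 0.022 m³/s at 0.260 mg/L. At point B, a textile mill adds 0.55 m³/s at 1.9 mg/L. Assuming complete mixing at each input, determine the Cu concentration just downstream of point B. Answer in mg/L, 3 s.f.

0.336 mg/L

5.7 µg/L = 0.0057 mg/L.
After input A: C = (2.6·0.0057 + 0.022·0.26) / 2.622 = 0.007834 mg/L.
After input B: C = (2.622·0.007834 + 0.55·1.9) / 3.172 = 0.3359 mg/L.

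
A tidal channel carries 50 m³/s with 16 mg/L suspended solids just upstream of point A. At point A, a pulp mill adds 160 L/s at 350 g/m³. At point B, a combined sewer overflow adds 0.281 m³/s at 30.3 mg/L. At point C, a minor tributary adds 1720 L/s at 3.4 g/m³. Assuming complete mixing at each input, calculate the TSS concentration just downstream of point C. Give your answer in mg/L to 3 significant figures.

16.7 mg/L

160 L/s = 0.16 m³/s.
After input A: C = (50·16 + 0.16·350) / 50.16 = 17.07 mg/L.
After input B: C = (50.16·17.07 + 0.281·30.3) / 50.44 = 17.14 mg/L.
1720 L/s = 1.72 m³/s.
After input C: C = (50.44·17.14 + 1.72·3.4) / 52.16 = 16.69 mg/L.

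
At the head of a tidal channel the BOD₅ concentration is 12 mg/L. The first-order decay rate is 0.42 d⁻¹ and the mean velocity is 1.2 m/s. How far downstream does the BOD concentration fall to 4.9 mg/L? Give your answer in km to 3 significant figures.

221 km

From C = C₀·e^(−kt), t = ln(C₀/C)/k = ln(12/4.9)/0.42 = 0.8957/0.42 = 2.133 d.
Distance = v·t = 1.2 m/s × 1.843e+05 s = 2.211e+05 m = 221.1 km.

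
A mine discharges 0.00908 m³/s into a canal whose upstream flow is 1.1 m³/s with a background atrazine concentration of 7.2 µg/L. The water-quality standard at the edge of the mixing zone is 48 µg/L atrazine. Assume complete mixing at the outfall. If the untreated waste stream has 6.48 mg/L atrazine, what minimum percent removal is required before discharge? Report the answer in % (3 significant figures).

7.2 µg/L = 0.0072 mg/L.
48 µg/L = 0.048 mg/L.
Mass balance: 0.048·1.109 = 0.00908·Cₑ + 1.1·0.0072.
Cₑ = (0.05324 − 0.00792) / 0.00908 = 4.991 mg/L.
Required removal = 1 − 4.991/6.48 = 22.98 %.

23.0 %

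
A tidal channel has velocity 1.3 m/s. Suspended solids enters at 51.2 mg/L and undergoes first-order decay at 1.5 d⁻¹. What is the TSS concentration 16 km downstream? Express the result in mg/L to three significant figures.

Travel time t = 16 km / 1.3 m/s = 1.6e+04/1.3 = 1.231e+04 s = 0.1425 d.
First-order decay: C = 51.2·exp(−1.5·0.1425) = 51.2·0.8076 = 41.35 mg/L.

41.3 mg/L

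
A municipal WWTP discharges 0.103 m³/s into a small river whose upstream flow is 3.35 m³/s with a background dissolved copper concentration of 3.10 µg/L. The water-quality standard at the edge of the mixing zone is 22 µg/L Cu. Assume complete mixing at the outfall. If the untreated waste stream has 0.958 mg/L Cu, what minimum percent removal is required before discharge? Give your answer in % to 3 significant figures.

3.10 µg/L = 0.0031 mg/L.
22 µg/L = 0.022 mg/L.
Mass balance: 0.022·3.453 = 0.103·Cₑ + 3.35·0.0031.
Cₑ = (0.07597 − 0.01039) / 0.103 = 0.6367 mg/L.
Required removal = 1 − 0.6367/0.958 = 33.54 %.

33.5 %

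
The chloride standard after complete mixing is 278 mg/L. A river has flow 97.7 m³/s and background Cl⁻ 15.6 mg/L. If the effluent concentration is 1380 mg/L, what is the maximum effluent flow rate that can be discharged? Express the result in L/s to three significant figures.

23300 L/s

Mass balance at complete mixing: C_std·(Q_w + Q_r) = Q_w·C_e + Q_r·C_b.
Rearranging, Q_w = Q_r·(C_std − C_b)/(C_e − C_std) = 97.7·(278 − 15.6) / (1380 − 278) = 23.26 m³/s.
= 2.326e+04 L/s.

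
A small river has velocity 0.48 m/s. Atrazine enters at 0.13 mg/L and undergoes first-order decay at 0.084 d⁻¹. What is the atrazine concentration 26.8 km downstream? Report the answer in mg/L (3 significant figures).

0.123 mg/L

Travel time t = 26.8 km / 0.48 m/s = 2.68e+04/0.48 = 5.583e+04 s = 0.6462 d.
First-order decay: C = 0.13·exp(−0.084·0.6462) = 0.13·0.9472 = 0.1231 mg/L.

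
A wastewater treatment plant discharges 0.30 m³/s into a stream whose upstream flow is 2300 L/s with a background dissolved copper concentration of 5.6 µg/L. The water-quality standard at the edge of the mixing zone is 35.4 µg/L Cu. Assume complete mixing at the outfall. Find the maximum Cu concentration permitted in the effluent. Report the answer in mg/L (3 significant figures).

2300 L/s = 2.3 m³/s.
5.6 µg/L = 0.0056 mg/L.
35.4 µg/L = 0.0354 mg/L.
Mass balance: 0.0354·2.6 = 0.3·Cₑ + 2.3·0.0056.
Cₑ = (0.09204 − 0.01288) / 0.3 = 0.2639 mg/L.

0.264 mg/L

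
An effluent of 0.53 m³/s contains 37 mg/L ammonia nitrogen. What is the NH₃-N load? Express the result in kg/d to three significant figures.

Mass flux = Q·C = 0.53 m³/s × 37 g/m³ = 19.61 g/s.
= 19.61 g/s × 86.4 = 1694 kg/d.

1690 kg/d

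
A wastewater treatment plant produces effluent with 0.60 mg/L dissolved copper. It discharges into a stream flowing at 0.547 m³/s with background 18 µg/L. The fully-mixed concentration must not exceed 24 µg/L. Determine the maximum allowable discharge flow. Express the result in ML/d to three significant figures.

0.492 ML/d

18 µg/L = 0.018 mg/L.
24 µg/L = 0.024 mg/L.
Mass balance at complete mixing: C_std·(Q_w + Q_r) = Q_w·C_e + Q_r·C_b.
Rearranging, Q_w = Q_r·(C_std − C_b)/(C_e − C_std) = 0.547·(0.024 − 0.018) / (0.6 − 0.024) = 0.005698 m³/s.
= 0.4923 ML/d.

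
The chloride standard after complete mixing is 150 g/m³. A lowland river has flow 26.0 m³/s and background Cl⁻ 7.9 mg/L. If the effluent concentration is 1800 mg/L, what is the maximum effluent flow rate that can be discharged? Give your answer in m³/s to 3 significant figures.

Mass balance at complete mixing: C_std·(Q_w + Q_r) = Q_w·C_e + Q_r·C_b.
Rearranging, Q_w = Q_r·(C_std − C_b)/(C_e − C_std) = 26.0·(150 − 7.9) / (1800 − 150) = 2.239 m³/s.

2.24 m³/s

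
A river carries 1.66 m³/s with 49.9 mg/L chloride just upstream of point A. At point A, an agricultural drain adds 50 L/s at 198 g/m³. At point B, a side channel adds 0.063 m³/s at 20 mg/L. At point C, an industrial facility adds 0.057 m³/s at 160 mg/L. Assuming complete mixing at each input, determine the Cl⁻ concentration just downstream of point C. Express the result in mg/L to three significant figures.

56.3 mg/L

50 L/s = 0.05 m³/s.
After input A: C = (1.66·49.9 + 0.05·198) / 1.71 = 54.23 mg/L.
After input B: C = (1.71·54.23 + 0.063·20) / 1.773 = 53.01 mg/L.
After input C: C = (1.773·53.01 + 0.057·160) / 1.83 = 56.35 mg/L.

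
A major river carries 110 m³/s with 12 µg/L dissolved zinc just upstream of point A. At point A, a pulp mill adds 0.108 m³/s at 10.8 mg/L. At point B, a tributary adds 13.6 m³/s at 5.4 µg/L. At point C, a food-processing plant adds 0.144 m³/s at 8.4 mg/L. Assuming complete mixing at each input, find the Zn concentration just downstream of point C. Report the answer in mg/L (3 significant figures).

12 µg/L = 0.012 mg/L.
After input A: C = (110·0.012 + 0.108·10.8) / 110.1 = 0.02258 mg/L.
5.4 µg/L = 0.0054 mg/L.
After input B: C = (110.1·0.02258 + 13.6·0.0054) / 123.7 = 0.02069 mg/L.
After input C: C = (123.7·0.02069 + 0.144·8.4) / 123.9 = 0.03044 mg/L.

0.0304 mg/L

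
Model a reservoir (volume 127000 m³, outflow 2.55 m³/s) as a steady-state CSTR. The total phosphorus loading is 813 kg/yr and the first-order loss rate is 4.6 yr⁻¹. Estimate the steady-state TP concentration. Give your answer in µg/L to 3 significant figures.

Outflow Q = 2.55 m³/s × 3.156e+07 s/yr = 8.047e+07 m³/yr.
Steady-state CSTR mass balance: W = Q·C + k·V·C, so C = W/(Q + kV).
Q + kV = 8.047e+07 + 4.6·127000 = 8.106e+07 m³/yr.
C = 813/8.106e+07 = 1.003e-05 kg/m³ = 0.01003 mg/L = 10.03 µg/L.

10.0 µg/L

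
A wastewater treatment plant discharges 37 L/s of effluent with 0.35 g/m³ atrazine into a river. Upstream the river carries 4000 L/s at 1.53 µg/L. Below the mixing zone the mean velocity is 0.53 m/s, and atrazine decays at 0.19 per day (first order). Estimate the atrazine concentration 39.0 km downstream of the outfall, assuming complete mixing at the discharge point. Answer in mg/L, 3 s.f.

0.00402 mg/L

37 L/s = 0.037 m³/s.
4000 L/s = 4 m³/s.
1.53 µg/L = 0.00153 mg/L.
After complete mixing, C₀ = (0.037·0.35 + 4·0.00153) / 4.037 = 0.004724 mg/L.
Travel time t = 3.9e+04 m / 0.53 m/s = 7.358e+04 s = 0.8517 d.
C = 0.004724·exp(−0.19·0.8517) = 0.004724·0.8506 = 0.004018 mg/L.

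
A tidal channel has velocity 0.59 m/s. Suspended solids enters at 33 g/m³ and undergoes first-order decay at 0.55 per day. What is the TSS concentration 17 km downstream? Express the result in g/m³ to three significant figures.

27.5 g/m³

Travel time t = 17 km / 0.59 m/s = 1.7e+04/0.59 = 2.881e+04 s = 0.3335 d.
First-order decay: C = 33·exp(−0.55·0.3335) = 33·0.8324 = 27.47 g/m³.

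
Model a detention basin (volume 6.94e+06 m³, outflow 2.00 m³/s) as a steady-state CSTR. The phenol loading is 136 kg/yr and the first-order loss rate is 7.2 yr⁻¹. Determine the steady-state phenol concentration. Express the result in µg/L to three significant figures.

1.20 µg/L

Outflow Q = 2.00 m³/s × 3.156e+07 s/yr = 6.312e+07 m³/yr.
Steady-state CSTR mass balance: W = Q·C + k·V·C, so C = W/(Q + kV).
Q + kV = 6.312e+07 + 7.2·6.94e+06 = 1.131e+08 m³/yr.
C = 136/1.131e+08 = 1.203e-06 kg/m³ = 0.001203 mg/L = 1.203 µg/L.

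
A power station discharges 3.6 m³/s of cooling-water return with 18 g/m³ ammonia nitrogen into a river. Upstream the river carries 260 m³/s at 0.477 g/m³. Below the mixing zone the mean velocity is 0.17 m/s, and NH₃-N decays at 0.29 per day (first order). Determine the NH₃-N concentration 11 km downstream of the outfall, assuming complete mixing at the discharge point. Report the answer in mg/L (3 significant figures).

After complete mixing, C₀ = (3.6·18 + 260·0.477) / 263.6 = 0.7163 mg/L.
Travel time t = 1.1e+04 m / 0.17 m/s = 6.471e+04 s = 0.7489 d.
C = 0.7163·exp(−0.29·0.7489) = 0.7163·0.8048 = 0.5765 mg/L.

0.576 mg/L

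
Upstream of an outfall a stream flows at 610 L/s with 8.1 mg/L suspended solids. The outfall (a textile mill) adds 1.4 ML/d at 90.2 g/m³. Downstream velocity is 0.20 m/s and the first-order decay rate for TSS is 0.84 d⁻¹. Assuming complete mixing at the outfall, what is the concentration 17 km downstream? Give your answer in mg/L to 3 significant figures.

1.4 ML/d = 0.0162 m³/s.
610 L/s = 0.61 m³/s.
After complete mixing, C₀ = (0.0162·90.2 + 0.61·8.1) / 0.6262 = 10.22 mg/L.
Travel time t = 1.7e+04 m / 0.20 m/s = 8.5e+04 s = 0.9838 d.
C = 10.22·exp(−0.84·0.9838) = 10.22·0.4376 = 4.474 mg/L.

4.47 mg/L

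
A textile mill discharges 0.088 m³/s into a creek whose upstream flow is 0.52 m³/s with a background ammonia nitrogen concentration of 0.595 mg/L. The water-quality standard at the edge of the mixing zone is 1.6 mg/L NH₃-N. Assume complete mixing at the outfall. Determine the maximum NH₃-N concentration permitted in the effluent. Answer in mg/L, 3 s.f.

7.54 mg/L

Mass balance: 1.6·0.608 = 0.088·Cₑ + 0.52·0.595.
Cₑ = (0.9728 − 0.3094) / 0.088 = 7.539 mg/L.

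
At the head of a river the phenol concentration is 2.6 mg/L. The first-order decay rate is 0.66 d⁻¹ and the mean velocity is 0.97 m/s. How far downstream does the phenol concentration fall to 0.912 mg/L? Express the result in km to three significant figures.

133 km

From C = C₀·e^(−kt), t = ln(C₀/C)/k = ln(2.6/0.912)/0.66 = 1.048/0.66 = 1.587 d.
Distance = v·t = 0.97 m/s × 1.371e+05 s = 1.33e+05 m = 133 km.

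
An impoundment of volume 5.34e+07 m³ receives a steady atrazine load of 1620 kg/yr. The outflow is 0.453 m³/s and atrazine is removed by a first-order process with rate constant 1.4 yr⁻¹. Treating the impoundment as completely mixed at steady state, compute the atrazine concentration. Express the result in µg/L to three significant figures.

Outflow Q = 0.453 m³/s × 3.156e+07 s/yr = 1.43e+07 m³/yr.
Steady-state CSTR mass balance: W = Q·C + k·V·C, so C = W/(Q + kV).
Q + kV = 1.43e+07 + 1.4·5.34e+07 = 8.906e+07 m³/yr.
C = 1620/8.906e+07 = 1.819e-05 kg/m³ = 0.01819 mg/L = 18.19 µg/L.

18.2 µg/L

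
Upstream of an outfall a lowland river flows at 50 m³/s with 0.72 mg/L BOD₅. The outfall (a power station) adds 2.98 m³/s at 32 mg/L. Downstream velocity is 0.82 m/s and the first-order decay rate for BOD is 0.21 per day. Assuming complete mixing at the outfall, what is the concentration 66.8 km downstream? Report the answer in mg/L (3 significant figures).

2.03 mg/L

After complete mixing, C₀ = (2.98·32 + 50·0.72) / 52.98 = 2.479 mg/L.
Travel time t = 6.68e+04 m / 0.82 m/s = 8.146e+04 s = 0.9429 d.
C = 2.479·exp(−0.21·0.9429) = 2.479·0.8204 = 2.034 mg/L.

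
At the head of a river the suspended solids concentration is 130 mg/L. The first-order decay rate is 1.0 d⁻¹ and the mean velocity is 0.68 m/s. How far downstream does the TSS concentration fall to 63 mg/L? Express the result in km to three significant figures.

From C = C₀·e^(−kt), t = ln(C₀/C)/k = ln(130/63)/1.0 = 0.7244/1.0 = 0.7244 d.
Distance = v·t = 0.68 m/s × 6.259e+04 s = 4.256e+04 m = 42.56 km.

42.6 km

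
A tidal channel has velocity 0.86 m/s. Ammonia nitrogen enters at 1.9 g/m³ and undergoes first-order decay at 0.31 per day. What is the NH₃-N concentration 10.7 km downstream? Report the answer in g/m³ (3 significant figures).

1.82 g/m³

Travel time t = 10.7 km / 0.86 m/s = 1.07e+04/0.86 = 1.244e+04 s = 0.144 d.
First-order decay: C = 1.9·exp(−0.31·0.144) = 1.9·0.9563 = 1.817 g/m³.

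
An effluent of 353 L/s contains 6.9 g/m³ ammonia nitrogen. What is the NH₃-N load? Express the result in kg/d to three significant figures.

210 kg/d

353 L/s = 0.353 m³/s.
Mass flux = Q·C = 0.353 m³/s × 6.9 g/m³ = 2.436 g/s.
= 2.436 g/s × 86.4 = 210.4 kg/d.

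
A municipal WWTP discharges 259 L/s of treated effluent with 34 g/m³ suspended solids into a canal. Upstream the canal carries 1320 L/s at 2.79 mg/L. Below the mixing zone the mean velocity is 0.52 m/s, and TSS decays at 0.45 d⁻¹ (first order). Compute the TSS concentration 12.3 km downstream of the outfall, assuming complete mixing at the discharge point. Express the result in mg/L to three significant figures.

6.99 mg/L

259 L/s = 0.259 m³/s.
1320 L/s = 1.32 m³/s.
After complete mixing, C₀ = (0.259·34 + 1.32·2.79) / 1.579 = 7.909 mg/L.
Travel time t = 1.23e+04 m / 0.52 m/s = 2.365e+04 s = 0.2738 d.
C = 7.909·exp(−0.45·0.2738) = 7.909·0.8841 = 6.993 mg/L.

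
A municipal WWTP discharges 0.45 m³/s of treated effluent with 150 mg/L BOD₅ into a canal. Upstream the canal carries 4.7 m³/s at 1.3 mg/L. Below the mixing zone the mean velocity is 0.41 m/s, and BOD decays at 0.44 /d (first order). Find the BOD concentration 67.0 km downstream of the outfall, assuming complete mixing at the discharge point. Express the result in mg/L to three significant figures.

6.22 mg/L

After complete mixing, C₀ = (0.45·150 + 4.7·1.3) / 5.15 = 14.29 mg/L.
Travel time t = 6.7e+04 m / 0.41 m/s = 1.634e+05 s = 1.891 d.
C = 14.29·exp(−0.44·1.891) = 14.29·0.4351 = 6.219 mg/L.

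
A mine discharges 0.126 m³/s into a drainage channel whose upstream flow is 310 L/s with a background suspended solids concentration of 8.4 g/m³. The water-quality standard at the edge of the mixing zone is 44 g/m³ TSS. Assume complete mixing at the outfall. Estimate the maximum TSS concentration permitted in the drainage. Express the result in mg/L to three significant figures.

132 mg/L

310 L/s = 0.31 m³/s.
Mass balance: 44·0.436 = 0.126·Cₑ + 0.31·8.4.
Cₑ = (19.18 − 2.604) / 0.126 = 131.6 mg/L.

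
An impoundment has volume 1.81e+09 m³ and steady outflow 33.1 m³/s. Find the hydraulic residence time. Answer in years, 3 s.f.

Q = 33.1 m³/s × 3.156e+07 s/yr = 1.045e+09 m³/yr.
Hydraulic residence time τ = V/Q = 1.81e+09/1.045e+09 = 1.733 yr.

1.73 yr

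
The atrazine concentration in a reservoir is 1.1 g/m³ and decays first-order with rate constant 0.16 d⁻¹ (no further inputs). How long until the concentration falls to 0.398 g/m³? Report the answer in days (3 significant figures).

6.35 d

t = ln(C₀/C)/k = ln(1.1/0.398)/0.16 = 1.017/0.16 = 6.354 d.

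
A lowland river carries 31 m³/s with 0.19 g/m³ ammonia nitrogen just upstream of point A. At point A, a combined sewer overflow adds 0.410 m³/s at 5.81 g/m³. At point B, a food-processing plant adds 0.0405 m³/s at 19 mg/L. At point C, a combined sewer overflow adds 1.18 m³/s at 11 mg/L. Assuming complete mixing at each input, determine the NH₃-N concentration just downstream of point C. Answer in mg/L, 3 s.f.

After input A: C = (31·0.19 + 0.41·5.81) / 31.41 = 0.2634 mg/L.
After input B: C = (31.41·0.2634 + 0.0405·19) / 31.45 = 0.2875 mg/L.
After input C: C = (31.45·0.2875 + 1.18·11) / 32.63 = 0.6749 mg/L.

0.675 mg/L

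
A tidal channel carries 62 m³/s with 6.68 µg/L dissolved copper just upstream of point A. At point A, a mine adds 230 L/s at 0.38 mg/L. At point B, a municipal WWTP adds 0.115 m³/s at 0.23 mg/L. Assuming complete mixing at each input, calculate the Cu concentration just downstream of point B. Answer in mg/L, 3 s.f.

6.68 µg/L = 0.00668 mg/L.
230 L/s = 0.23 m³/s.
After input A: C = (62·0.00668 + 0.23·0.38) / 62.23 = 0.00806 mg/L.
After input B: C = (62.23·0.00806 + 0.115·0.23) / 62.34 = 0.008469 mg/L.

0.00847 mg/L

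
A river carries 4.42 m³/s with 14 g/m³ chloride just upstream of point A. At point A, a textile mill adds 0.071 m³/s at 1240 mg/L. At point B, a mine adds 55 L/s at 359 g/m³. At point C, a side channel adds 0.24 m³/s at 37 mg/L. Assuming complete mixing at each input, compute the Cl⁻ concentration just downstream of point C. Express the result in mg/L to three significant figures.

37.3 mg/L

After input A: C = (4.42·14 + 0.071·1240) / 4.491 = 33.38 mg/L.
55 L/s = 0.055 m³/s.
After input B: C = (4.491·33.38 + 0.055·359) / 4.546 = 37.32 mg/L.
After input C: C = (4.546·37.32 + 0.24·37) / 4.786 = 37.31 mg/L.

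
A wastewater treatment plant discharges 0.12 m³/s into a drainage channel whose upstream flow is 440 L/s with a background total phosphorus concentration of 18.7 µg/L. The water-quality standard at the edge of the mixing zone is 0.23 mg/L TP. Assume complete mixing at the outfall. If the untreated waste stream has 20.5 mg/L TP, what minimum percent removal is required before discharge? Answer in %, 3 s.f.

95.1 %

440 L/s = 0.44 m³/s.
18.7 µg/L = 0.0187 mg/L.
Mass balance: 0.23·0.56 = 0.12·Cₑ + 0.44·0.0187.
Cₑ = (0.1288 − 0.008228) / 0.12 = 1.005 mg/L.
Required removal = 1 − 1.005/20.5 = 95.1 %.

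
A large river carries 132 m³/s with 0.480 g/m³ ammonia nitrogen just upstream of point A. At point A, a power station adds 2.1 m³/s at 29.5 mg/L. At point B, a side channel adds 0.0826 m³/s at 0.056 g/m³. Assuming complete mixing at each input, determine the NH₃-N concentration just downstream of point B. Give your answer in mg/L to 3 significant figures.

0.934 mg/L

After input A: C = (132·0.48 + 2.1·29.5) / 134.1 = 0.9345 mg/L.
After input B: C = (134.1·0.9345 + 0.0826·0.056) / 134.2 = 0.9339 mg/L.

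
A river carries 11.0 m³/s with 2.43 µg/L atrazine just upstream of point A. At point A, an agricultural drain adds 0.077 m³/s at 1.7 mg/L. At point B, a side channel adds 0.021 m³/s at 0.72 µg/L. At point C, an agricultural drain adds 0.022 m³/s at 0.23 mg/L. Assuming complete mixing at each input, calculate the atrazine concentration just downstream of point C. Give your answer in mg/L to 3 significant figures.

0.0146 mg/L

2.43 µg/L = 0.00243 mg/L.
After input A: C = (11·0.00243 + 0.077·1.7) / 11.08 = 0.01423 mg/L.
0.72 µg/L = 0.00072 mg/L.
After input B: C = (11.08·0.01423 + 0.021·0.00072) / 11.1 = 0.0142 mg/L.
After input C: C = (11.1·0.0142 + 0.022·0.23) / 11.12 = 0.01463 mg/L.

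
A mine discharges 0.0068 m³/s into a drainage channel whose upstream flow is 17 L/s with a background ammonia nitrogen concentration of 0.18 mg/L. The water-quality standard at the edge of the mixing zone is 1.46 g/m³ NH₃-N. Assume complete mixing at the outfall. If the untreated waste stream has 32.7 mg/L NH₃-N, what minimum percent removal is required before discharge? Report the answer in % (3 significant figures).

85.7 %

17 L/s = 0.017 m³/s.
Mass balance: 1.46·0.0238 = 0.0068·Cₑ + 0.017·0.18.
Cₑ = (0.03475 − 0.00306) / 0.0068 = 4.66 mg/L.
Required removal = 1 − 4.66/32.7 = 85.75 %.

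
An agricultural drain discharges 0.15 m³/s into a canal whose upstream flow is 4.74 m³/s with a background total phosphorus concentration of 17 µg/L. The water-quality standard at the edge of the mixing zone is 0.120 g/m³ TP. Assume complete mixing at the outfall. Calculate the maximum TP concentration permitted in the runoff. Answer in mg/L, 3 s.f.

17 µg/L = 0.017 mg/L.
Mass balance: 0.12·4.89 = 0.15·Cₑ + 4.74·0.017.
Cₑ = (0.5868 − 0.08058) / 0.15 = 3.375 mg/L.

3.37 mg/L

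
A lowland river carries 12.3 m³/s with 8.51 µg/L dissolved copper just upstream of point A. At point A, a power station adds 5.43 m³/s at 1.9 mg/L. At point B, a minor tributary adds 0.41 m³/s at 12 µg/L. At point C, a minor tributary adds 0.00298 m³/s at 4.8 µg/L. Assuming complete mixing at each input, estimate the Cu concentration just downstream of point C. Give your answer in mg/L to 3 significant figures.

8.51 µg/L = 0.00851 mg/L.
After input A: C = (12.3·0.00851 + 5.43·1.9) / 17.73 = 0.5878 mg/L.
12 µg/L = 0.012 mg/L.
After input B: C = (17.73·0.5878 + 0.41·0.012) / 18.14 = 0.5748 mg/L.
4.8 µg/L = 0.0048 mg/L.
After input C: C = (18.14·0.5748 + 0.00298·0.0048) / 18.14 = 0.5747 mg/L.

0.575 mg/L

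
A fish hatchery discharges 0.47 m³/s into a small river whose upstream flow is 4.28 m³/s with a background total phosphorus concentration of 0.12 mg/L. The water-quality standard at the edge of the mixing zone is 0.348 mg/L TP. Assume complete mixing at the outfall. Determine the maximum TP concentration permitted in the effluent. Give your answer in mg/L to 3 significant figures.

2.42 mg/L

Mass balance: 0.348·4.75 = 0.47·Cₑ + 4.28·0.12.
Cₑ = (1.653 − 0.5136) / 0.47 = 2.424 mg/L.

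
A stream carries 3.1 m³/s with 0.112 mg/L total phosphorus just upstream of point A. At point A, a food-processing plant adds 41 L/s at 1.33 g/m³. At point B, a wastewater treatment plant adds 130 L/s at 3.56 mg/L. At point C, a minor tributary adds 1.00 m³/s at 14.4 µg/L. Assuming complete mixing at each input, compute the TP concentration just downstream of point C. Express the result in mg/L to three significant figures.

0.206 mg/L

41 L/s = 0.041 m³/s.
After input A: C = (3.1·0.112 + 0.041·1.33) / 3.141 = 0.1279 mg/L.
130 L/s = 0.13 m³/s.
After input B: C = (3.141·0.1279 + 0.13·3.56) / 3.271 = 0.2643 mg/L.
14.4 µg/L = 0.0144 mg/L.
After input C: C = (3.271·0.2643 + 1·0.0144) / 4.271 = 0.2058 mg/L.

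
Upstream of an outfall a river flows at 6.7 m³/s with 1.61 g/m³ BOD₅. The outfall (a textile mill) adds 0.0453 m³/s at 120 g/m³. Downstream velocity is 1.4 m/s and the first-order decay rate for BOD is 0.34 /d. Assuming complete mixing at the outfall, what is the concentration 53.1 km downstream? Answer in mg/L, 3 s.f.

After complete mixing, C₀ = (0.0453·120 + 6.7·1.61) / 6.745 = 2.405 mg/L.
Travel time t = 5.31e+04 m / 1.4 m/s = 3.793e+04 s = 0.439 d.
C = 2.405·exp(−0.34·0.439) = 2.405·0.8613 = 2.072 mg/L.

2.07 mg/L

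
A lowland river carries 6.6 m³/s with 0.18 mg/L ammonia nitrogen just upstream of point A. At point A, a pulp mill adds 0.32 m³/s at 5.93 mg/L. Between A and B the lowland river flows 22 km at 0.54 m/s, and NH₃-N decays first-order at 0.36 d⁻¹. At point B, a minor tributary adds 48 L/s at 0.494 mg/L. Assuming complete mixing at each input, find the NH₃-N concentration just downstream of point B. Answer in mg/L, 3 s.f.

After input A: C = (6.6·0.18 + 0.32·5.93) / 6.92 = 0.4459 mg/L.
Over the 22 km reach to input B (t = 4.074e+04 s = 0.4715 d), decay gives C = 0.4459·exp(−0.36·0.4715) = 0.3763 mg/L.
48 L/s = 0.048 m³/s.
After input B: C = (6.92·0.3763 + 0.048·0.494) / 6.968 = 0.3771 mg/L.

0.377 mg/L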